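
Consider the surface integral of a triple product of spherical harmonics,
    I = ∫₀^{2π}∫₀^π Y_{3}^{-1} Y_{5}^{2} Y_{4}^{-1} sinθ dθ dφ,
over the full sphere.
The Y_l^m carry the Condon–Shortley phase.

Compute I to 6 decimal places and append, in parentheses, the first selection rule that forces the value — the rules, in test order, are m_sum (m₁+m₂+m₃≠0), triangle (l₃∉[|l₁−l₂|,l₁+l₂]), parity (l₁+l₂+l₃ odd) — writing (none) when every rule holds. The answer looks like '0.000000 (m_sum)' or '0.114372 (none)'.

Rules hold: Σm=0, L=12 even, 2≤4≤8.
N = 7·11·9 = 693
Δ = 4!·2!·6!/13! = 1/180180
Racah Σ t=1..3: t=1:−1/576 t=2:+1/144 t=3:−1/576 = 1/288
⇒ 3j(3 5 4; 0 0 0)² = 20/1001, sgn +1
Racah Σ t=2..4: t=2:+1/960 t=3:−1/288 t=4:+1/1728 = -1/540
⇒ 3j(3 5 4; -1 2 -1)² = 128/6435, sgn +1
4πI² = N·(3j₀)²·(3jₘ)² = 512/1859
I = +1·√(0.275417/4π) = 0.14804384
No selection rule forces the value: the integral is nonzero (none).

0.148044 (none)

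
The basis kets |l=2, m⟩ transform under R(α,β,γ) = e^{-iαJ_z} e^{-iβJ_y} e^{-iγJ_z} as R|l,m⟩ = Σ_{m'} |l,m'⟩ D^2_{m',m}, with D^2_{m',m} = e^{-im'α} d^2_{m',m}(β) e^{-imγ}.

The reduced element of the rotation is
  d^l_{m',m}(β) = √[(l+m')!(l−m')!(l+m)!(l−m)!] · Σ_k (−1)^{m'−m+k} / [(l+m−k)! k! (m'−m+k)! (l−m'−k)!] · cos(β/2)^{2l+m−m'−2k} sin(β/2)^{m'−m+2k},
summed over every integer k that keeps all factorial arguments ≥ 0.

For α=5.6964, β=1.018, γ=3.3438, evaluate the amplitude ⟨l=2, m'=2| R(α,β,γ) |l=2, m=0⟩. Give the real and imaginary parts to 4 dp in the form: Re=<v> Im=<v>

First d^2_{2,0}(β=1.0180), then the phase factors e^{-i(2)α} and e^{-i(0)γ}:
c=cos(1.018000/2)=0.873232, s=sin(1.018000/2)=0.487304; N=√[24·1·2·2]=9.797959
k: max(0,(0)−(2))=0 … min(2+(0),2−(2))=0
  k=0: (−1)^2·9.7980/(4)·0.8732^2·0.4873^2 = +0.443543
d^2_{2,0}(1.0180) = +0.443543
D = (+0.386862+0.922138i)·(+0.443543)·(+1.000000+0.000000i) = +0.171590+0.409008i

Re=0.1716 Im=0.4090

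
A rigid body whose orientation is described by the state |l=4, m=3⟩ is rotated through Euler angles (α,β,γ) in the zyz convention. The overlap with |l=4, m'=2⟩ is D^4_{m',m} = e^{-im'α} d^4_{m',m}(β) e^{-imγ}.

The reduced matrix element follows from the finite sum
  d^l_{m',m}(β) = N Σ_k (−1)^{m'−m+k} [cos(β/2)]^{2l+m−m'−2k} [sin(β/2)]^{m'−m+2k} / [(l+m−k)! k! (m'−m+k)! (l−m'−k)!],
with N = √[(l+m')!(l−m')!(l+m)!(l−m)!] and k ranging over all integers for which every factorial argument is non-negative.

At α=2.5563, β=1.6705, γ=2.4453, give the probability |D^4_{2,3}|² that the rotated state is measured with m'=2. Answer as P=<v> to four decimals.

First d^4_{2,3}(β=1.6705), then the phase factors e^{-i(2)α} and e^{-i(3)γ}:
Half-angle: c=0.670992, s=0.741464. N=√(720·2·5040·1)=2693.993318
Admissible k: 1..2 (factorial args all ≥0)
  k=1: (−1)^0·2693.9933/(720)·0.6710^7·0.7415^1 = +0.169894
  k=2: (−1)^1·2693.9933/(240)·0.6710^5·0.7415^3 = -0.622363
d^4_{2,3}(1.6705) = +0.169894 -0.622363 = -0.452469
|D^4_{2,3}|² = |d^4_{2,3}(β)|² = (-0.452469)² = 0.204729 (the z-rotation phases have unit modulus)

P=0.2047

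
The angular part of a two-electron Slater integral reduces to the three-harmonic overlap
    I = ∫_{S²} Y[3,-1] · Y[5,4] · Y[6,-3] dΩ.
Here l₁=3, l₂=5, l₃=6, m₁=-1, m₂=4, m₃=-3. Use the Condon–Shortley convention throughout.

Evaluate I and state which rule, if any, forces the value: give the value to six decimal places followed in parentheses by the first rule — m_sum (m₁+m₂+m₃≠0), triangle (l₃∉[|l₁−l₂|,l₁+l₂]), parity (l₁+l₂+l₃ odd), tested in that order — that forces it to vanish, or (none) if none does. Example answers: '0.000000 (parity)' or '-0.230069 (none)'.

0.176531 (none)

Rules hold: Σm=0, L=14 even, 2≤6≤8.
N = 7·11·13 = 1001
Δ = 2!·4!·8!/15! = 1/675675
Racah Σ t=0..2: t=0:+1/8640 t=1:−1/2304 t=2:+1/8640 = -7/34560
⇒ 3j(3 5 6; 0 0 0)² = 7/429, sgn -1
Racah Σ t=1..2: t=1:−1/241920 t=2:+1/40320 = 1/48384
⇒ 3j(3 5 6; -1 4 -3)² = 24/1001, sgn -1
4πI² = N·(3j₀)²·(3jₘ)² = 56/143
I = +1·√(0.391608/4π) = 0.17653103
No selection rule forces the value: the integral is nonzero (none).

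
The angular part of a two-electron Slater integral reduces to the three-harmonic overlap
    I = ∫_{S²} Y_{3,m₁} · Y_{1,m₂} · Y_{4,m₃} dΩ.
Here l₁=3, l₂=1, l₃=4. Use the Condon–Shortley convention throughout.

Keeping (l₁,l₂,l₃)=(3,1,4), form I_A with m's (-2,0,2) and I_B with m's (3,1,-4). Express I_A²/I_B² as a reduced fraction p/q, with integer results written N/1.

3/7

Same 3,1,4: normalisation and zero-m 3j drop out of the ratio.
A: Δ: 0! 6! 2! / 9! → 1/252; sum: t=0:+1/120 = 1/120; 3j²(3 1 4; -2 0 2) = Δ·Π!·Σ² = 1/21  (sign +1)
B: Δ: 0! 6! 2! / 9! → 1/252; sum: t=0:+1/1440 = 1/1440; 3j²(3 1 4; 3 1 -4) = Δ·Π!·Σ² = 1/9  (sign +1)
I_A²/I_B² = (1/21)/(1/9) = 3/7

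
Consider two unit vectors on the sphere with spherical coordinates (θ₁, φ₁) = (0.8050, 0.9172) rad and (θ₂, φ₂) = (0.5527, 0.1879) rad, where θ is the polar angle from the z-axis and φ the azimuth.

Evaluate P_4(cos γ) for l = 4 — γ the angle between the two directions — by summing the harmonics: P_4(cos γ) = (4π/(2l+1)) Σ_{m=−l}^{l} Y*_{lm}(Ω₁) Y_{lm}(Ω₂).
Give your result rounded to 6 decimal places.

Addition theorem: P_4(cos γ) = (4π/9) Σ_m Y*_{lm}(Ω₁) Y_{lm}(Ω₂), m = −4…4:
  m=-4: Y*=-0.103252-0.060111i  Y=+0.024559-0.022953i  product -0.003916+0.000894i
  m=-3: Y*=-0.300534+0.123533i  Y=+0.130294-0.082361i  product -0.028983+0.040848i
  m=-2: Y*=-0.107012+0.396513i  Y=+0.349123-0.137747i  product +0.017258+0.153172i
  m=-1: Y*=+0.052144+0.068083i  Y=+0.430016-0.081765i  product +0.027990+0.025013i
  m=+0: Y*=-0.352746-0.000000i  Y=-0.038696+0.000000i  product +0.013650+0.000000i
  m=+1: Y*=-0.052144+0.068083i  Y=-0.430016-0.081765i  product +0.027990-0.025013i
  m=+2: Y*=-0.107012-0.396513i  Y=+0.349123+0.137747i  product +0.017258-0.153172i
  m=+3: Y*=+0.300534+0.123533i  Y=-0.130294-0.082361i  product -0.028983-0.040848i
  m=+4: Y*=-0.103252+0.060111i  Y=+0.024559+0.022953i  product -0.003916-0.000894i
Σ over m = +0.038347+0.000000i; ×(4π/9) → +0.053543+0.000000i. Real part: 0.053543

0.053543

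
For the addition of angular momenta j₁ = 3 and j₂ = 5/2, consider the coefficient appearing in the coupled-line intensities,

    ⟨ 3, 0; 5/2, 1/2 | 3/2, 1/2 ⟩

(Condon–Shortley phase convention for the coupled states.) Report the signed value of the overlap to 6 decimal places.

√[4·4!2!1!/8! · 3!3!3!2!2!1!] = √(144/35)
  +(−1)^2/∏(2,2,1,1,1,0)! = 1/4  (running 1/4)
  +(−1)^3/∏(3,1,0,0,2,1)! = -1/12  (running 1/6)
⟨..|..⟩ = √(144/35)·(1/6) = +0.338062

+√(4/35) ≈ +0.338062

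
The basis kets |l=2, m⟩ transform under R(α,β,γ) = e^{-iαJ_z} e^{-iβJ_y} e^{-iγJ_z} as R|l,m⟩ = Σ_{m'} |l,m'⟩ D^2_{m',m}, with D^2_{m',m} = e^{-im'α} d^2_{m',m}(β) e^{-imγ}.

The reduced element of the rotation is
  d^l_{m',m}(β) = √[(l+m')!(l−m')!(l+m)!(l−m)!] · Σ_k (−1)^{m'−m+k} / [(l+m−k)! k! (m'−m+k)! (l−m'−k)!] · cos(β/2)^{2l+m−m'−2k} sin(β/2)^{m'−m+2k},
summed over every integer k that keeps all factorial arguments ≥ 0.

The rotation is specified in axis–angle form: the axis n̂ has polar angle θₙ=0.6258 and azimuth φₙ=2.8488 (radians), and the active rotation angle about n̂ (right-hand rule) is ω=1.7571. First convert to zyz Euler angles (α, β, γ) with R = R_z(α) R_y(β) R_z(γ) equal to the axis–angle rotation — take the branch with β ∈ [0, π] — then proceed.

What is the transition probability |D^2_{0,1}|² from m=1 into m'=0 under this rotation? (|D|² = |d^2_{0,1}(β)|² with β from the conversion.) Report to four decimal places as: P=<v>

P=0.3422

Axis–angle → zyz. n̂ = (sinθₙcosφₙ, sinθₙsinφₙ, cosθₙ) = (-0.560817, +0.169062, +0.810495), ω = 1.7571.
R = I cosω + sinω [n̂]ₓ + (1−cosω) n̂n̂ᵀ gives
  R = [+0.187546, -0.908845, -0.372596; +0.684095, -0.151352, +0.713517; -0.704870, -0.388708, +0.593350]
β = atan2(√(R₁₃²+R₂₃²), R₃₃) = 0.935581; α = atan2(R₂₃, R₁₃) mod 2π = 2.052043; γ = atan2(R₃₂, −R₃₁) mod 2π = 5.779221
First d^2_{0,1}(β=0.9356), then the phase factors e^{-i(0)α} and e^{-i(1)γ}:
Half-angle: c=0.892567, s=0.450915. N=√(2·2·6·1)=4.898979
Admissible k: 1..2 (factorial args all ≥0)
  k=1: (−1)^0·4.8990/(2)·0.8926^3·0.4509^1 = +0.785403
  k=2: (−1)^1·4.8990/(2)·0.8926^1·0.4509^3 = -0.200448
d^2_{0,1}(0.9356) = +0.785403 -0.200448 = +0.584955
|D^2_{0,1}|² = |d^2_{0,1}(β)|² = (+0.584955)² = 0.342173 (the z-rotation phases have unit modulus)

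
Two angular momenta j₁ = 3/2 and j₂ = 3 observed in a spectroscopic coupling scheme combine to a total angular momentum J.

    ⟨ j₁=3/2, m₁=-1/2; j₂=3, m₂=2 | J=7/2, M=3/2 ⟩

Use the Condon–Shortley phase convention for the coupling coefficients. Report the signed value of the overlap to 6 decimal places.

√[8·1!2!5!/9! · 1!2!5!1!5!2!] = √(6400/21)
  +(−1)^0/∏(0,1,2,5,0,0)! = 1/240  (running 1/240)
  +(−1)^1/∏(1,0,1,4,1,1)! = -1/24  (running -3/80)
⟨..|..⟩ = √(6400/21)·(-3/80) = -0.654654

-0.654654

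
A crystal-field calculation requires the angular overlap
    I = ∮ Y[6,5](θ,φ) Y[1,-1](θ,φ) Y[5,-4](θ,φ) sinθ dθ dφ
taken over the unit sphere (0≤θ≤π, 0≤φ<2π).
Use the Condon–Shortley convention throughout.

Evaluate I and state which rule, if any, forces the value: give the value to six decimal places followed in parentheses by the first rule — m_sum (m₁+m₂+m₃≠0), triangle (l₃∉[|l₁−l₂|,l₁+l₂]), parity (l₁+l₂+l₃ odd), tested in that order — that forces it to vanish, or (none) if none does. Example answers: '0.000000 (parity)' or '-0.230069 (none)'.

-0.303018 (none)

m-sum 0 ✓  L=12 even ✓  5≤5≤7 ✓
Π(2lᵢ+1) = 13×3×11 = 429
triangle coeff Δ(6,1,5) = 1/858
Σ_t [1,1]: t=1:−1/14400 = -1/14400
(3j)²=6/143 [(6 1 5; 0 0 0)], sign=+1
Σ_t [0,0]: t=0:+1/725760 = 1/725760
(3j)²=5/78 [(6 1 5; 5 -1 -4)], sign=-1
⇒ 4πI² = 15/13
I = (-1)√(15/13/(4π)) = -0.30301841
No selection rule forces the value: the integral is nonzero (none).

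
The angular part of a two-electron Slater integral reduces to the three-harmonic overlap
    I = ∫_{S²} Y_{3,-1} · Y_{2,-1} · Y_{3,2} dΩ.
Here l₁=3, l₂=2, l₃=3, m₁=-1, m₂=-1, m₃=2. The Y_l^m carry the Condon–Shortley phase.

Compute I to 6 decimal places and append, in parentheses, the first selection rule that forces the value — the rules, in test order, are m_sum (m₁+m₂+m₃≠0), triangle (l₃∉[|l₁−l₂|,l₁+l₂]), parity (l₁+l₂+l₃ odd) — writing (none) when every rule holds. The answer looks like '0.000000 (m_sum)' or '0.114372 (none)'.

0.162868 (none)

m-sum 0 ✓  L=8 even ✓  1≤3≤5 ✓
Π(2lᵢ+1) = 7×5×7 = 245
triangle coeff Δ(3,2,3) = 1/3780
Σ_t [0,2]: t=0:+1/24 t=1:−1/4 t=2:+1/24 = -1/6
(3j)²=4/105 [(3 2 3; 0 0 0)], sign=+1
Σ_t [0,1]: t=0:+1/48 t=1:−1/12 = -1/16
(3j)²=1/28 [(3 2 3; -1 -1 2)], sign=+1
⇒ 4πI² = 1/3
I = (+1)√(1/3/(4π)) = 0.16286750
No selection rule forces the value: the integral is nonzero (none).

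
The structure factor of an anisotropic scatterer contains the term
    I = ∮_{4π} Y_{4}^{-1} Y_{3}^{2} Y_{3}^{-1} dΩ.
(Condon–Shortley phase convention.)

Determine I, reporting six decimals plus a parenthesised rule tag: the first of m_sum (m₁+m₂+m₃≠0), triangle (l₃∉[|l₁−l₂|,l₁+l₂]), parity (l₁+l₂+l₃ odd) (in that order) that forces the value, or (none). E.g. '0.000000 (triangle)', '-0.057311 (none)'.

Checks pass: Σm=0; 10 even; l₃=3∈[1,7].
(2·4+1)(2·3+1)(2·3+1) = 441
Δ: 4! 4! 2! / 11! → 1/34650
sum: t=1:−1/72 t=2:+1/16 t=3:−1/72 = 5/144
3j²(4 3 3; 0 0 0) = Δ·Π!·Σ² = 2/77  (sign -1)
sum: t=3:−1/48 t=4:+1/144 = -1/72
3j²(4 3 3; -1 2 -1) = Δ·Π!·Σ² = 16/693  (sign -1)
combine: 4πI² = 441·2/77·16/693 = 32/121
take √, sign +1: I = 0.14506992
No selection rule forces the value: the integral is nonzero (none).

0.145070 (none)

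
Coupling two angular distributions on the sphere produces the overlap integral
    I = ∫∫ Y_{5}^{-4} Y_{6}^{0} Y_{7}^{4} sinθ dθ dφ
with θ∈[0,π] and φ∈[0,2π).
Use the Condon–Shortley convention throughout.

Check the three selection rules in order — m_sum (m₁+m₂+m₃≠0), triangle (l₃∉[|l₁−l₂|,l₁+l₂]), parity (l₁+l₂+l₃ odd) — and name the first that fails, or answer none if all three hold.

none

Σmᵢ = 0  ✓
l₃∈[|l₁−l₂|,l₁+l₂]=[1,11], have l₃=7  ✓
Σlᵢ = 18 ⇒ even  ✓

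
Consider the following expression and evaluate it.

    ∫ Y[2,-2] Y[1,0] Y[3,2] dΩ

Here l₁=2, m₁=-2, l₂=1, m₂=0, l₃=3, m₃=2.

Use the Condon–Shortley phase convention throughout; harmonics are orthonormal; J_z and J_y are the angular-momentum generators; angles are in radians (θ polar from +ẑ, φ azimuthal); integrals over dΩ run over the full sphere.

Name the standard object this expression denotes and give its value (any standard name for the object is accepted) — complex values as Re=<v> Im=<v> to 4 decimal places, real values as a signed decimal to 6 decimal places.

This is a Gaunt coefficient — the integral of a triple product of spherical harmonics over the sphere.
Checks pass: Σm=0; 6 even; l₃=3∈[1,3].
(2·2+1)(2·1+1)(2·3+1) = 105
Δ: 0! 4! 2! / 7! → 1/105
sum: t=0:+1/4 = 1/4
3j²(2 1 3; 0 0 0) = Δ·Π!·Σ² = 3/35  (sign -1)
sum: t=0:+1/24 = 1/24
3j²(2 1 3; -2 0 2) = Δ·Π!·Σ² = 1/21  (sign -1)
combine: 4πI² = 105·3/35·1/21 = 3/7
take √, sign +1: I = 0.18467439

Gaunt coefficient, +0.184674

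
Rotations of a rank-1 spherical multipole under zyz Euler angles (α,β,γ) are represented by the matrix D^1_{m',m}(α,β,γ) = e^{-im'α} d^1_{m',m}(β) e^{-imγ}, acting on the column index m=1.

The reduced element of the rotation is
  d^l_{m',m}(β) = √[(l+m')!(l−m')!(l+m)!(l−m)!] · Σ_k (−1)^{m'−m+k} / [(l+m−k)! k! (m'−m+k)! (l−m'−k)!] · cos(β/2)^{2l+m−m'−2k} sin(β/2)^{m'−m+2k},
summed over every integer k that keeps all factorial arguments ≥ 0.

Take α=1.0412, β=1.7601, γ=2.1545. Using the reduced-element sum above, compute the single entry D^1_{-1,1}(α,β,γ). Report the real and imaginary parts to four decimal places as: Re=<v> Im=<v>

First d^1_{-1,1}(β=1.7601), then the phase factors e^{-i(-1)α} and e^{-i(1)γ}:
With c≡cos(β/2)=0.637113 and s≡sin(β/2)=0.770771, N=[1·2·2·1]^{1/2}=2.000000
The bounds max(0,m−m')=2 and min(l+m,l−m')=2 give 1 term
  k=2: (−1)^0·2.0000/(2)·0.6371^0·0.7708^2 = +0.594088
d^1_{-1,1}(1.7601) = +0.594088
Attach z-rotation phases: D = e^{-i(-1)(1.0412)}·(+0.594088)·e^{-i(1)(2.1545)} = +0.262410-0.532992i

Re=0.2624 Im=-0.5330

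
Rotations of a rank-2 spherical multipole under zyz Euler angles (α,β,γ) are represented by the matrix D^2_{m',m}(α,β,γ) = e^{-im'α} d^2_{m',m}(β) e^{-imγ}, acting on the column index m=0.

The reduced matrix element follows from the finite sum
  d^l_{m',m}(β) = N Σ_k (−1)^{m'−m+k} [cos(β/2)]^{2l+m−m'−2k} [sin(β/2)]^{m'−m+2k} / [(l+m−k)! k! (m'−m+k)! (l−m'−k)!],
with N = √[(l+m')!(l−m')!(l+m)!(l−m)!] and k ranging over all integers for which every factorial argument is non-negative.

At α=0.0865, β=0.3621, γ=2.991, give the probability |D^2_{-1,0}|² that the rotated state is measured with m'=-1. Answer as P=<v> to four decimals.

First d^2_{-1,0}(β=0.3621), then the phase factors e^{-i(-1)α} and e^{-i(0)γ}:
With c≡cos(β/2)=0.983655 and s≡sin(β/2)=0.180063, N=[1·6·2·2]^{1/2}=4.898979
Admissible k: 1..2 (factorial args all ≥0)
  k=1: (−1)^0·4.8990/(2)·0.9837^3·0.1801^1 = +0.419786
  k=2: (−1)^1·4.8990/(2)·0.9837^1·0.1801^3 = -0.014067
d^2_{-1,0}(0.3621) = +0.419786 -0.014067 = +0.405719
|D^2_{-1,0}|² = |d^2_{-1,0}(β)|² = (+0.405719)² = 0.164608 (the z-rotation phases have unit modulus)

P=0.1646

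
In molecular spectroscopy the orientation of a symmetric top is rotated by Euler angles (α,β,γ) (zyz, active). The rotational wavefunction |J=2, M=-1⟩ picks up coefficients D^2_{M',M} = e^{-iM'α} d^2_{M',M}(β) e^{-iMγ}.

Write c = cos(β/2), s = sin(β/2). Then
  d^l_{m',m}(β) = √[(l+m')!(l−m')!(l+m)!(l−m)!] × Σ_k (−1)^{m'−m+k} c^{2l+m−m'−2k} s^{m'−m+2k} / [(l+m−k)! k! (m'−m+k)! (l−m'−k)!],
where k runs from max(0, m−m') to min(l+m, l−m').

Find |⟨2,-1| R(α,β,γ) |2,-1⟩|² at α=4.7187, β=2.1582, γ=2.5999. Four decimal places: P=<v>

First d^2_{-1,-1}(β=2.1582), then the phase factors e^{-i(-1)α} and e^{-i(-1)γ}:
c=cos(2.158200/2)=0.472122, s=sin(2.158200/2)=0.881533; N=√[1·6·1·6]=6.000000
Admissible k: 0..1 (factorial args all ≥0)
  k=0: (−1)^0·6.0000/(6)·0.4721^4·0.8815^0 = +0.049684
  k=1: (−1)^1·6.0000/(2)·0.4721^2·0.8815^2 = -0.519645
d^2_{-1,-1}(2.1582) = +0.049684 -0.519645 = -0.469961
|D^2_{-1,-1}|² = |d^2_{-1,-1}(β)|² = (-0.469961)² = 0.220864 (the z-rotation phases have unit modulus)

P=0.2209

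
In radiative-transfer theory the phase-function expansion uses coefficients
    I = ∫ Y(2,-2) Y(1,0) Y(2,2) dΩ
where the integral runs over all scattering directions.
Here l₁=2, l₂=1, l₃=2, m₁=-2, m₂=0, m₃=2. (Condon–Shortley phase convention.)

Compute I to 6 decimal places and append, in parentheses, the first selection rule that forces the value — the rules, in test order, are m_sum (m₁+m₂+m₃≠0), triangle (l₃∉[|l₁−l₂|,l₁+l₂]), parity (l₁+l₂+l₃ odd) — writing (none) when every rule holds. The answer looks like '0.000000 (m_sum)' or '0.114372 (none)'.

0.000000 (parity)

Σlᵢ=5 odd — θ-integrand is odd under cosθ→−cosθ; I=0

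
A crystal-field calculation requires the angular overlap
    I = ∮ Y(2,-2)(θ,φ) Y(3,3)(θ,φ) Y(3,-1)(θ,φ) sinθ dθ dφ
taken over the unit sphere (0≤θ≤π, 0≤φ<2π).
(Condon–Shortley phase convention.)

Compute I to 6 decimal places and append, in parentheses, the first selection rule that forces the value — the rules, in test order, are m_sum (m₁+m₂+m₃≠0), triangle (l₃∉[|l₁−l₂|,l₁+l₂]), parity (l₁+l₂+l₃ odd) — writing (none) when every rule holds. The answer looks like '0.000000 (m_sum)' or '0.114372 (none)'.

0.132981 (none)

Rules hold: Σm=0, L=8 even, 1≤3≤5.
N = 5·7·7 = 245
Δ = 2!·2!·4!/9! = 1/3780
Racah Σ t=0..2: t=0:+1/24 t=1:−1/4 t=2:+1/24 = -1/6
⇒ 3j(2 3 3; 0 0 0)² = 4/105, sgn +1
Racah Σ t=2..2: t=2:+1/96 = 1/96
⇒ 3j(2 3 3; -2 3 -1)² = 1/42, sgn +1
4πI² = N·(3j₀)²·(3jₘ)² = 2/9
I = +1·√(0.222222/4π) = 0.13298076
No selection rule forces the value: the integral is nonzero (none).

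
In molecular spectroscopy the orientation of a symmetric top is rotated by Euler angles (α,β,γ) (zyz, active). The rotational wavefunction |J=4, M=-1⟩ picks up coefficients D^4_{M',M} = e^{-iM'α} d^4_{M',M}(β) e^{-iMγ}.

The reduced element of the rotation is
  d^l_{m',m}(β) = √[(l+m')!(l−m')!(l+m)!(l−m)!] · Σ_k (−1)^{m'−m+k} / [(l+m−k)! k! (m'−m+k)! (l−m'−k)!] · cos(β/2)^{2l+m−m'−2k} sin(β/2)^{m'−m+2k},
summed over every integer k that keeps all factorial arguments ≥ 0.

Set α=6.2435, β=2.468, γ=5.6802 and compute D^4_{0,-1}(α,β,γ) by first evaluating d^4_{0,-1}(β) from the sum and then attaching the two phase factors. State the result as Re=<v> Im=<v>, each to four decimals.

Split into d^4_{0,-1}(β=2.4680) × two z-phases.
Half-angle: c=0.330465, s=0.943818. N=√(24·24·6·120)=643.987578
k: max(0,(-1)−(0))=0 … min(4+(-1),4−(0))=3
  k=0: (−1)^1·643.9876/(144)·0.3305^7·0.9438^1 = -0.001817
  k=1: (−1)^2·643.9876/(24)·0.3305^5·0.9438^3 = +0.088912
  k=2: (−1)^3·643.9876/(24)·0.3305^3·0.9438^5 = -0.725245
  k=3: (−1)^4·643.9876/(144)·0.3305^1·0.9438^7 = +0.985959
d^4_{0,-1}(2.4680) = -0.001817 +0.088912 -0.725245 +0.985959 = +0.347809
D = (+1.000000+0.000000i)·(+0.347809)·(+0.823646-0.567104i) = +0.286472-0.197244i

Re=0.2865 Im=-0.1972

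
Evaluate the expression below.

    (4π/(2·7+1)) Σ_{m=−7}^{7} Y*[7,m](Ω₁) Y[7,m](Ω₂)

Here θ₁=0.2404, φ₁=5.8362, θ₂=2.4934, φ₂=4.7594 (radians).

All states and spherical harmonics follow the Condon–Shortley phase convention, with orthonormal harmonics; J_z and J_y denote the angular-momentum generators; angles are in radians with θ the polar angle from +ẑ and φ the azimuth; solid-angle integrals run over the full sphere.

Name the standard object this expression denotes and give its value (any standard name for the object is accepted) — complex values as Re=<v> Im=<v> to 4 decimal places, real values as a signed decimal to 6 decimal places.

This sum is the spherical-harmonic addition theorem: it equals the Legendre polynomial P_l(cos γ) of the angle γ between the two directions.
Expand P_7 via completeness: Σ_{m} conj(Y_{7,m}) at Ω₁ times Y_{7,m} at Ω₂ —
  m=-7: (-0.000022-0.000000i) × (-0.004725-0.013837i) = +0.000000+0.000000i  (running Σ = +0.000000+0.000000i)
  m=-6: (-0.000297-0.000147i) × (+0.069381-0.020106i) = -0.000024-0.000004i  (running Σ = -0.000023-0.000004i)
  m=-5: (-0.001949-0.002490i) × (+0.049778+0.207857i) = +0.000421-0.000529i  (running Σ = +0.000397-0.000533i)
  m=-4: (-0.004571-0.020718i) × (-0.401753+0.076451i) = +0.003420+0.007974i  (running Σ = +0.003817+0.007441i)
  m=-3: (+0.023128-0.098850i) × (-0.064368-0.453373i) = -0.046305-0.004123i  (running Σ = -0.042487+0.003318i)
  m=-2: (+0.207623-0.258423i) × (+0.128832-0.012149i) = +0.023609-0.035815i  (running Σ = -0.018878-0.032497i)
  m=-1: (+0.575675-0.275945i) × (-0.016336-0.347244i) = -0.105225-0.195392i  (running Σ = -0.124103-0.227889i)
  m=0: (+0.370478-0.000000i) × (+0.249745+0.000000i) = +0.092525+0.000000i  (running Σ = -0.031578-0.227889i)
  m=1: (-0.575675-0.275945i) × (+0.016336-0.347244i) = -0.105225+0.195392i  (running Σ = -0.136803-0.032497i)
  m=2: (+0.207623+0.258423i) × (+0.128832+0.012149i) = +0.023609+0.035815i  (running Σ = -0.113194+0.003318i)
  m=3: (-0.023128-0.098850i) × (+0.064368-0.453373i) = -0.046305+0.004123i  (running Σ = -0.159498+0.007441i)
  m=4: (-0.004571+0.020718i) × (-0.401753-0.076451i) = +0.003420-0.007974i  (running Σ = -0.156078-0.000533i)
  m=5: (+0.001949-0.002490i) × (-0.049778+0.207857i) = +0.000421+0.000529i  (running Σ = -0.155658-0.000004i)
  m=6: (-0.000297+0.000147i) × (+0.069381+0.020106i) = -0.000024+0.000004i  (running Σ = -0.155681+0.000000i)
  m=7: (+0.000022-0.000000i) × (+0.004725-0.013837i) = +0.000000-0.000000i  (running Σ = -0.155681+0.000000i)
Σ over m = -0.155681+0.000000i; ×(4π/15) → -0.130423+0.000000i. Real part: -0.130423

Legendre polynomial (addition theorem), -0.130423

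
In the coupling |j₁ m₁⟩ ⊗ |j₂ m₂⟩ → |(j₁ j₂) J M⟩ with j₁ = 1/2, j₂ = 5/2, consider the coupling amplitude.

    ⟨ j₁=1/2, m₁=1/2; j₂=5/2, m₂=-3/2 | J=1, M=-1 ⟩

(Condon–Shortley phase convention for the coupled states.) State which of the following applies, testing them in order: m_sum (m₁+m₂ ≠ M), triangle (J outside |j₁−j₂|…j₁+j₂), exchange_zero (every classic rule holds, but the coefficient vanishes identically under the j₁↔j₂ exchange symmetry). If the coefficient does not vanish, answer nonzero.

triangle

m-sum: m₁+m₂ = 1/2+(-3/2) = -1, M = -1  ✓
triangle: need |j₁−j₂| ≤ J ≤ j₁+j₂, i.e. J ∈ [2, 3]; J = 1 is outside ✗ ⇒ coefficient is 0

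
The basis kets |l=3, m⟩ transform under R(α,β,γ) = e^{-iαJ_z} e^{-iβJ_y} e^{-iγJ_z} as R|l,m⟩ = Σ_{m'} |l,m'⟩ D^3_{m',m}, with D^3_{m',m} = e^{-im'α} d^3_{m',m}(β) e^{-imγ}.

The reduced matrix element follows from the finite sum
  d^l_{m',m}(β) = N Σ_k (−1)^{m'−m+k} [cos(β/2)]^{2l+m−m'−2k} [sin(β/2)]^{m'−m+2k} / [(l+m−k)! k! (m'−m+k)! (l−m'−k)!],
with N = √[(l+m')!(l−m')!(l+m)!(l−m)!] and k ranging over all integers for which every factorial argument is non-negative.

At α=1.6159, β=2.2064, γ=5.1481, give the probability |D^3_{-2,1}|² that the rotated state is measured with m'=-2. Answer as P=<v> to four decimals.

Split into d^3_{-2,1}(β=2.2064) × two z-phases.
c=cos(2.206400/2)=0.450742, s=sin(2.206400/2)=0.892654; N=√[1·120·24·2]=75.894664
k: max(0,(1)−(-2))=3 … min(3+(1),3−(-2))=4
  k=3: (−1)^0·75.8947/(12)·0.4507^3·0.8927^3 = +0.411968
  k=4: (−1)^1·75.8947/(24)·0.4507^1·0.8927^5 = -0.807876
d^3_{-2,1}(2.2064) = +0.411968 -0.807876 = -0.395907
|D^3_{-2,1}|² = |d^3_{-2,1}(β)|² = (-0.395907)² = 0.156743 (the z-rotation phases have unit modulus)

P=0.1567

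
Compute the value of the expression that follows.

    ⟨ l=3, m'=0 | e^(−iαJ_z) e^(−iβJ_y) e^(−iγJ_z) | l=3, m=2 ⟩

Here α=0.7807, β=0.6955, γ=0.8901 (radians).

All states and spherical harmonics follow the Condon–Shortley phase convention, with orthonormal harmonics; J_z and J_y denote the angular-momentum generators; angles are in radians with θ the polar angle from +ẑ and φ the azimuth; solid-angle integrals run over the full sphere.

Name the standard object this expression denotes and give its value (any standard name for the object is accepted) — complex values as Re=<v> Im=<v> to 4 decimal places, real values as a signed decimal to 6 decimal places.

This is a Wigner D-matrix element — the rotation-matrix element ⟨l m'| R(α,β,γ) |l m⟩ in the angular-momentum basis.
Split into d^3_{0,2}(β=0.6955) × two z-phases.
Half-angle: c=0.940142, s=0.340783. N=√(6·6·120·1)=65.726707
k: max(0,(2)−(0))=2 … min(3+(2),3−(0))=3
  k=2: (−1)^0·65.7267/(12)·0.9401^4·0.3408^2 = +0.496925
  k=3: (−1)^1·65.7267/(12)·0.9401^2·0.3408^4 = -0.065292
d^3_{0,2}(0.6955) = +0.496925 -0.065292 = +0.431633
Phases: e^{-i·(0)·0.7807}=+1.000000+0.000000i, e^{-i·(2)·0.8901}=-0.207877-0.978155i ⇒ D=-0.089726-0.422204i

Wigner D-matrix element, Re=-0.0897 Im=-0.4222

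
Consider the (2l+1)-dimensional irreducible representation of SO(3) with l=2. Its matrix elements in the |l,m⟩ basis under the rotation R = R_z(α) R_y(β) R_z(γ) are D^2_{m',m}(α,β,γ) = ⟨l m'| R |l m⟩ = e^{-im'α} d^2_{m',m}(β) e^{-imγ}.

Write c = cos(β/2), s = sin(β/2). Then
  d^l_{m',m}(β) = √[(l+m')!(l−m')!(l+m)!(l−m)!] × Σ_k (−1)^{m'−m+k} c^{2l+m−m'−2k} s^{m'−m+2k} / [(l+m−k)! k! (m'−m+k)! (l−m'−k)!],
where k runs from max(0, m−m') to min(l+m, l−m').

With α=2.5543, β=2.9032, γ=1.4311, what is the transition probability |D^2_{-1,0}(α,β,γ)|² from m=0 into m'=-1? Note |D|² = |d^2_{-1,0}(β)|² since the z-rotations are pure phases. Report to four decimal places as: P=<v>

D^2_{-1,0}(2.5543,2.9032,1.4311) = e^{-i·-1·2.5543}·d^2_{-1,0}(2.9032)·e^{-i·0·1.4311}. Compute d first:
Half-angle: c=0.118914, s=0.992905. N=√(1·6·2·2)=4.898979
Admissible k: 1..2 (factorial args all ≥0)
  k=1: (−1)^0·4.8990/(2)·0.1189^3·0.9929^1 = +0.004090
  k=2: (−1)^1·4.8990/(2)·0.1189^1·0.9929^3 = -0.285123
d^2_{-1,0}(2.9032) = +0.004090 -0.285123 = -0.281033
|D^2_{-1,0}|² = |d^2_{-1,0}(β)|² = (-0.281033)² = 0.078980 (the z-rotation phases have unit modulus)

P=0.0790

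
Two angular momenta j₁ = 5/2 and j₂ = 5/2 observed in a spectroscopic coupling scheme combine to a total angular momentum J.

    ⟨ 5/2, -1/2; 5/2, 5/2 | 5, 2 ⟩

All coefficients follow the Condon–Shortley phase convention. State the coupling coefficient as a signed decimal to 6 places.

j₁+j₂−J=0  J+j₁−j₂=5  J−j₁+j₂=5  j₁+j₂+J+1=11
(j₁±m₁, j₂±m₂, J±M) = (2,3,5,0,7,3)
P² = 172800
sum k=0..0:
  [0] +1/1440 = 1/1440
S = 1/1440
C² = P²·S² = 1/12 ; C = +0.288675

+0.288675  (= +√(1/12))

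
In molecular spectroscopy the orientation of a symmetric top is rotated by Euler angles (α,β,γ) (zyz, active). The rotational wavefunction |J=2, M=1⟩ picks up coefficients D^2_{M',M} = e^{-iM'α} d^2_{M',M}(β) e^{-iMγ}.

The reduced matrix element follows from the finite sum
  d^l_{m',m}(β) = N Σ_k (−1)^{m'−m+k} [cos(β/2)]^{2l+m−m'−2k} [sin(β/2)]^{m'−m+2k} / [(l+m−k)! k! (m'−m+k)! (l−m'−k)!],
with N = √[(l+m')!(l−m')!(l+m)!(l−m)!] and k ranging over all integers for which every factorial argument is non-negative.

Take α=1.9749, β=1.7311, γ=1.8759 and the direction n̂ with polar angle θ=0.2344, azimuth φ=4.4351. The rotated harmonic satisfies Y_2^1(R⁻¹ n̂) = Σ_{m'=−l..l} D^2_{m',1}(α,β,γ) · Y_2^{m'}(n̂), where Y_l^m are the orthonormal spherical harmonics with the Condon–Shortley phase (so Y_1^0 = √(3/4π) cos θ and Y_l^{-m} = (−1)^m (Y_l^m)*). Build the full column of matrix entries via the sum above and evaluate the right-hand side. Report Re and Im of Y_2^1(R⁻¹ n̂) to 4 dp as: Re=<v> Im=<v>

Need the full column D^2_{m',1} for m'=−2..2 at α=1.9749, β=1.7311, γ=1.8759.
cos(β/2)=0.648221, sin(β/2)=0.761452
d^2_{-2,1}: single k=3 term ⇒ +0.572375;  D = -0.275969+0.501452i
d^2_{-1,1}: k∈[2..3] ⇒ +0.730892 -0.336178 = +0.394713;  D = +0.392780+0.039013i
d^2_{0,1}: k∈[1..2] ⇒ +0.508029 -0.701014 = -0.192985;  D = +0.057971+0.184072i
d^2_{1,1}: k∈[0..1] ⇒ +0.176560 -0.730892 = -0.554331;  D = +0.420670-0.360998i
d^2_{2,1}: single k=0 term ⇒ -0.414804;  D = -0.372148-0.183216i
Y_2^{m'}(θ=0.2344,φ=4.4351) and Σ D·Y over m':
  (-0.2760+0.5015i)·(-0.0177-0.0110i)  (+0.3928+0.0390i)·(-0.0478+0.1679i)  (+0.0580+0.1841i)·(+0.5797+0.0000i)  (+0.4207-0.3610i)·(+0.0478+0.1679i)  (-0.3721-0.1832i)·(-0.0177+0.0110i)
Y_2^1(R⁻¹ n̂) = +0.107982+0.217455i

Re=0.1080 Im=0.2175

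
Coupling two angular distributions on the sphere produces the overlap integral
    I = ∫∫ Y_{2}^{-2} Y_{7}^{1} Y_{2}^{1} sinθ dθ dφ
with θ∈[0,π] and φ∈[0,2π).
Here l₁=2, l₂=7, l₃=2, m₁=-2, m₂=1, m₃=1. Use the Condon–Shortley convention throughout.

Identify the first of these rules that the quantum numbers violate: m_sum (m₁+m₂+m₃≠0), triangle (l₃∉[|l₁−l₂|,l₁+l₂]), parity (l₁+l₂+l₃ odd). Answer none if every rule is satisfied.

azimuthal sum: -2 + 1 + 1 = 0  ✓
l₃ must lie in [5,9]; have l₃=2  ✗
L = 2 + 7 + 2 = 11 (odd)

triangle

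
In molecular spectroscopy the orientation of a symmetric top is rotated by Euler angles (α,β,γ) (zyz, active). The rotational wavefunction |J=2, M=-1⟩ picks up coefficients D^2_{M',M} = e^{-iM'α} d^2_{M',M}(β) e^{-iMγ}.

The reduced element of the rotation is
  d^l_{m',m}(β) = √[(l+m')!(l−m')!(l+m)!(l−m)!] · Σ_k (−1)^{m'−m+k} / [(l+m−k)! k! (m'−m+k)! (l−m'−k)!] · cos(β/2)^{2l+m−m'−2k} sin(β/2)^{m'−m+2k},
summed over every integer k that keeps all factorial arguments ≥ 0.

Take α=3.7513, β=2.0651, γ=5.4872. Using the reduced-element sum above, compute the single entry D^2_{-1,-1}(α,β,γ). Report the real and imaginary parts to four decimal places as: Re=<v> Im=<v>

Re=0.5033 Im=-0.0948

Split into d^2_{-1,-1}(β=2.0651) × two z-phases.
With c≡cos(β/2)=0.512631 and s≡sin(β/2)=0.858609, N=[1·6·1·6]^{1/2}=6.000000
The bounds max(0,m−m')=0 and min(l+m,l−m')=1 give 2 terms
  k=0: (−1)^0·6.0000/(6)·0.5126^4·0.8586^0 = +0.069059
  k=1: (−1)^1·6.0000/(2)·0.5126^2·0.8586^2 = -0.581195
d^2_{-1,-1}(2.0651) = +0.069059 -0.581195 = -0.512136
D = (-0.819816-0.572628i)·(-0.512136)·(+0.699581-0.714553i) = +0.503276-0.094849i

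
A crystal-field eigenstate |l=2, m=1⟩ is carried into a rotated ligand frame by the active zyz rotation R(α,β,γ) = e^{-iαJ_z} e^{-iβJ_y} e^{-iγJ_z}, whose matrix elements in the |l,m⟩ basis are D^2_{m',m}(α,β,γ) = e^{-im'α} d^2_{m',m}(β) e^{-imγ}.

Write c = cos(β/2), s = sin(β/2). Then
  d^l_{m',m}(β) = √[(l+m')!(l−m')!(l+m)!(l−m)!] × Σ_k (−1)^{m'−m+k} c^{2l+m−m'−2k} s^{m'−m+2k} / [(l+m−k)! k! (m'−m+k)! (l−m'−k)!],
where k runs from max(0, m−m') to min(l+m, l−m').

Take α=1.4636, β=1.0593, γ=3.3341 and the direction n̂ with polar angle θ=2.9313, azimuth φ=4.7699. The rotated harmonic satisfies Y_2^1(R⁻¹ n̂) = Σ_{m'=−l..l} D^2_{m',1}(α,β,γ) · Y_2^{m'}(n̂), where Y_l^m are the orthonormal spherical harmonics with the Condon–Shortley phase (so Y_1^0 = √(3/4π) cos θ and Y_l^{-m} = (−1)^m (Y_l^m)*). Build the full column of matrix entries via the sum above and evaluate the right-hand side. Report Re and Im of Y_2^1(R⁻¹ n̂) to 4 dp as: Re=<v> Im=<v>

Re=-0.3720 Im=0.0903

Need the full column D^2_{m',1} for m'=−2..2 at α=1.4636, β=1.0593, γ=3.3341.
cos(β/2)=0.862984, sin(β/2)=0.505231
d^2_{-2,1}: single k=3 term ⇒ +0.222589;  D = +0.204415-0.088093i
d^2_{-1,1}: k∈[2..3] ⇒ +0.570305 -0.065157 = +0.505148;  D = -0.149138-0.482631i
d^2_{0,1}: k∈[1..2] ⇒ +0.795379 -0.272615 = +0.522764;  D = -0.513108+0.100016i
d^2_{1,1}: k∈[0..1] ⇒ +0.554640 -0.570305 = -0.015665;  D = -0.001335-0.015608i
d^2_{2,1}: single k=0 term ⇒ -0.649424;  D = -0.649269-0.014212i
Y_2^{m'}(θ=2.9313,φ=4.7699) and Σ D·Y over m':
  (+0.2044-0.0881i)·(-0.0167+0.0019i)  (-0.1491-0.4826i)·(-0.0091-0.1575i)  (-0.5131+0.1000i)·(+0.5896+0.0000i)  (-0.0013-0.0156i)·(+0.0091-0.1575i)  (-0.6493-0.0142i)·(-0.0167-0.0019i)
Y_2^1(R⁻¹ n̂) = -0.372033+0.090250i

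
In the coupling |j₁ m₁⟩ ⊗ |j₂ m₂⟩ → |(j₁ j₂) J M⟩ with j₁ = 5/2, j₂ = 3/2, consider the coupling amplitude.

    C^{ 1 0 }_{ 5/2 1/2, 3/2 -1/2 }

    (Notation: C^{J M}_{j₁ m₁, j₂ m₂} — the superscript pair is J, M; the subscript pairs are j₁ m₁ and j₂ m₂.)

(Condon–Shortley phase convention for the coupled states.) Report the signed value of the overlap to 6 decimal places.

-0.547723  (= −√(3/10))

j₁+j₂−J=3  J+j₁−j₂=2  J−j₁+j₂=0  j₁+j₂+J+1=6
(j₁±m₁, j₂±m₂, J±M) = (3,2,1,2,1,1)
P² = 6/5
sum k=1..1:
  [1] −1/2 = -1/2
S = -1/2
C² = P²·S² = 3/10 ; C = -0.547723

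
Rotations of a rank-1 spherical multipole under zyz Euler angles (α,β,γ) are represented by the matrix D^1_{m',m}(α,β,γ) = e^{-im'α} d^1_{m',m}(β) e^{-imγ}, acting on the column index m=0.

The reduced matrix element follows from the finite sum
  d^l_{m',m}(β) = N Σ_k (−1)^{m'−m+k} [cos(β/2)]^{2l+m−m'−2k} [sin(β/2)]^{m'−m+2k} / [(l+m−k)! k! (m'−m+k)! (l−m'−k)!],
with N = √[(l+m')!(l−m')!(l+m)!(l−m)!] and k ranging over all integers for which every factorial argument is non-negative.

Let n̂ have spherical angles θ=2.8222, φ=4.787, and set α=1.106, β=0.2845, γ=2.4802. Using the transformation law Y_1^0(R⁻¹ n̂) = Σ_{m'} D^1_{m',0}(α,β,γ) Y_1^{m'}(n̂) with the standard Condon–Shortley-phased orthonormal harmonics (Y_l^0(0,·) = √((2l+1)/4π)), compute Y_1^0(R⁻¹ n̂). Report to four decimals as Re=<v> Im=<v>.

Re=-0.4822 Im=0.0000

Need the full column D^1_{m',0} for m'=−1..1 at α=1.1060, β=0.2845, γ=2.4802.
cos(β/2)=0.989900, sin(β/2)=0.141771
d^1_{-1,0}: single k=1 term ⇒ +0.198469;  D = +0.088962+0.177414i
d^1_{0,0}: k∈[0..1] ⇒ +0.979901 -0.020099 = +0.959802;  D = +0.959802+0.000000i
d^1_{1,0}: single k=0 term ⇒ -0.198469;  D = -0.088962+0.177414i
Y_1^{m'}(θ=2.8222,φ=4.787) and Σ D·Y over m':
  (+0.0890+0.1774i)·(+0.0081+0.1082i)  (+0.9598+0.0000i)·(-0.4639+0.0000i)  (-0.0890+0.1774i)·(-0.0081+0.1082i)
Y_1^0(R⁻¹ n̂) = -0.482191+0.000000i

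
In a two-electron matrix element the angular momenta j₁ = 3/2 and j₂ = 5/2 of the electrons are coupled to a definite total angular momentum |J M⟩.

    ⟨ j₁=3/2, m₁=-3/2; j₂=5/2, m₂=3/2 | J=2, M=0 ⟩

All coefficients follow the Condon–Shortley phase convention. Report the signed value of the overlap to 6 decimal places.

triangle: 2!×1!×3!/7! = 12/5040
(j±m)!: 0!×3!×4!×1!×2!×2! = 576
prefactor² = (2J+1)×Δ×N² = 48/7
  k=2: +1/(2!×0!×1!×2!×0!×1!) = 1/4
Σ = 1/4  ⇒  CG² = 48/7×(1/4)² = 3/7
CG = +√(3/7) = +0.654654

+0.654654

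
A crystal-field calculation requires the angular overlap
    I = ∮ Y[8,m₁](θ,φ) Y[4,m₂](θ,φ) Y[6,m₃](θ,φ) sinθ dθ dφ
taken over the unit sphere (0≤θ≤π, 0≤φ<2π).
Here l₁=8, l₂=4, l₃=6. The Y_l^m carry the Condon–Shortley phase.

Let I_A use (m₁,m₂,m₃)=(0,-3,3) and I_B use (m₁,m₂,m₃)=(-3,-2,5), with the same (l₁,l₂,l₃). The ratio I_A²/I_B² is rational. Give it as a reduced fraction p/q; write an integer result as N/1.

86436/64009

l's match ⇒ only the (l;m) 3-j factors differ between A and B.
A: triangle coeff Δ(8,4,6) = 1/23279256; Σ_t [0,1]: t=0:+1/58060800 t=1:−1/7257600 = -1/8294400; (3j)²=1029/92378 [(8 4 6; 0 -3 3)], sign=+1
B: triangle coeff Δ(8,4,6) = 1/23279256; Σ_t [1,2]: t=1:−1/435456000 t=2:+1/34836480 = 23/870912000; (3j)²=5819/705432 [(8 4 6; -3 -2 5)], sign=-1
I_A²/I_B² = (1029/92378)/(5819/705432) = 86436/64009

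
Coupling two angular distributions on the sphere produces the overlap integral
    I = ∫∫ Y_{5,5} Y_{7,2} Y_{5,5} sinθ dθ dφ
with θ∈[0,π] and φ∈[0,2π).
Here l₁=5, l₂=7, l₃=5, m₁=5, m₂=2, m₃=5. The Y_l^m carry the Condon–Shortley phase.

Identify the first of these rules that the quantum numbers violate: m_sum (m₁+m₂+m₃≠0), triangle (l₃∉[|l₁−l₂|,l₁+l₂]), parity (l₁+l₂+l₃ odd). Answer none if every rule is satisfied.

m_sum

azimuthal sum: 5 + 2 + 5 = 12  ✗
2 ≤ 5 ≤ 12 (triangle on l)
L = 5 + 7 + 5 = 17 (odd)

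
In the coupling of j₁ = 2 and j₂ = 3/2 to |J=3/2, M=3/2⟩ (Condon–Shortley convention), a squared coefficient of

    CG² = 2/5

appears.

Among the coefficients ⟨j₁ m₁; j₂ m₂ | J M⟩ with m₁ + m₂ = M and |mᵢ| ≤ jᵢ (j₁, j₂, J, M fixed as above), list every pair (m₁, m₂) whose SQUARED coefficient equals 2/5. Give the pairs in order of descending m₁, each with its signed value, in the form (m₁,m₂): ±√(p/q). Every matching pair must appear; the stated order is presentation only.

(2,-1/2): +√(2/5); (1,1/2): −√(2/5)

Admissible pairs with m₁+m₂ = M = 3/2: (0,3/2), (1,1/2), (2,-1/2)
  (m₁,m₂)=(2,-1/2): CG² = 2/5, CG = +√(2/5)   ← matches the target
  (m₁,m₂)=(1,1/2): CG² = 2/5, CG = −√(2/5)   ← matches the target
  (m₁,m₂)=(0,3/2): CG² = 1/5, CG = +√(1/5)
Pairs with CG² = 2/5: (2,-1/2): +√(2/5); (1,1/2): −√(2/5)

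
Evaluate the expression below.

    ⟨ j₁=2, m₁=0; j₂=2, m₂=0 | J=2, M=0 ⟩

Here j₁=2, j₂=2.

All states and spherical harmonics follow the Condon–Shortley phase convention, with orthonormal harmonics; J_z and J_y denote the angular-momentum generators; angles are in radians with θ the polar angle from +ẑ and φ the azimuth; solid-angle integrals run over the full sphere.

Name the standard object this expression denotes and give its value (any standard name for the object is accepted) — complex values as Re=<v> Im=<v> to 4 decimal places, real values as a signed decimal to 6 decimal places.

Clebsch–Gordan coefficient, −√(2/7) ≈ -0.534522

This is a Clebsch–Gordan (vector-coupling) coefficient.
√[5·2!2!2!/7! · 2!2!2!2!2!2!] = √(32/63)
  +(−1)^0/∏(0,2,2,2,0,0)! = 1/8  (running 1/8)
  +(−1)^1/∏(1,1,1,1,1,1)! = -1  (running -7/8)
  +(−1)^2/∏(2,0,0,0,2,2)! = 1/8  (running -3/4)
⟨..|..⟩ = √(32/63)·(-3/4) = -0.534522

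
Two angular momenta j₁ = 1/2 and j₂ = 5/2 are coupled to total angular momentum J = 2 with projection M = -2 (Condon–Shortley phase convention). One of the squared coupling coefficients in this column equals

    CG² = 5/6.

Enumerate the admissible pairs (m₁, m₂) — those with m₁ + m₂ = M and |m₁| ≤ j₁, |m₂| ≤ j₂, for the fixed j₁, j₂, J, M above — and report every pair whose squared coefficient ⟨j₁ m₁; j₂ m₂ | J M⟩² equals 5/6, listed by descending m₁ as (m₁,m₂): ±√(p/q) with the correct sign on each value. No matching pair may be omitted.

Admissible pairs with m₁+m₂ = M = -2: (-1/2,-3/2), (1/2,-5/2)
  (m₁,m₂)=(1/2,-5/2): CG² = 5/6, CG = +√(5/6)   ← matches the target
  (m₁,m₂)=(-1/2,-3/2): CG² = 1/6, CG = −√(1/6)
Pairs with CG² = 5/6: (1/2,-5/2): +√(5/6)

(1/2,-5/2): +√(5/6)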